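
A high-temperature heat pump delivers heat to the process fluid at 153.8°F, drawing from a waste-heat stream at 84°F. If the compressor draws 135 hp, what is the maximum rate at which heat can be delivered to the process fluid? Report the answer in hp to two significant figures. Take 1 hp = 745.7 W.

1200 hp

In absolute terms T_C = 302.04 K and T_H = 340.82 K, so ΔT = 38.78 K.
COP_Carnot = T_H/ΔT = 340.82/38.78 = 8.789.
Q̇_max = COP_Carnot × Ẇ = 8.789 × 135.0 hp = 1187 hp.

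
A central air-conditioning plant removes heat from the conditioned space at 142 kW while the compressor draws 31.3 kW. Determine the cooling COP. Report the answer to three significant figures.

4.54

The first law gives Q̇_H = Q̇_C + Ẇ, so the three rates are Q̇_C = 142.0, Q̇_H = 173.3, Ẇ = 31.30 kW.
COP_R = Q̇_C/Ẇ = 142.0/31.30 = 4.537.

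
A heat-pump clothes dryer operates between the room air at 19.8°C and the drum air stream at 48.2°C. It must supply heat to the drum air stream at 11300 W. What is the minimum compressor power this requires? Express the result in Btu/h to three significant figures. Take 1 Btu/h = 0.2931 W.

3410 Btu/h

In absolute terms T_C = 292.95 K and T_H = 321.35 K, so ΔT = 28.40 K.
COP_Carnot = T_H/ΔT = 321.35/28.40 = 11.32.
Ẇ_min = Q̇/COP_Carnot = 11300/11.32 = 998.7 W = 3407 Btu/h.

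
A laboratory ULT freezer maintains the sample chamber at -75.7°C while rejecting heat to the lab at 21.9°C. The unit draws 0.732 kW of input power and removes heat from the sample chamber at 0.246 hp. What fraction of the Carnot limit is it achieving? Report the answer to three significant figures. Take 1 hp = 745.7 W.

0.124

Converting, Q̇_C = 0.2460 hp = 0.1834 kW, so COP_actual = Q̇_C/Ẇ = 0.1834/0.7320 = 0.2506.
In absolute terms T_C = 197.45 K and T_H = 295.05 K, so ΔT = 97.60 K.
COP_Carnot = T_C/ΔT = 197.45/97.60 = 2.023.
η_II = COP_actual/COP_Carnot = 0.2506/2.023 = 0.1239.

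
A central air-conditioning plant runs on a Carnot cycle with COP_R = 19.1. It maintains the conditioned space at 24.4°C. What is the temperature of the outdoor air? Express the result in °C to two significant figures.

COP_R = T_C/(T_H − T_C) gives T_H − T_C = T_C/COP.
With T_C = 297.55 K, T_H = 297.55 × (1 + 1/19.1) = 313.13 K.
Converting, 313.13 K = 39.98°C.

40 °C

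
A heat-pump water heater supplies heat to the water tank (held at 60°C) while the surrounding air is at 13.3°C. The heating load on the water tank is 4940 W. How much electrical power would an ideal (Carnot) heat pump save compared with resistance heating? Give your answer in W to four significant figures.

In absolute terms T_C = 286.45 K and T_H = 333.15 K, so ΔT = 46.70 K.
COP_Carnot = T_H/ΔT = 333.15/46.70 = 7.134.
Resistance heating needs Ẇ_res = Q̇_H = 4940 W; the reversible heat pump needs only Ẇ_hp = Q̇_H/COP = 692.5 W.
Saving = 4940 − 692.5 = 4248 W.

4248 W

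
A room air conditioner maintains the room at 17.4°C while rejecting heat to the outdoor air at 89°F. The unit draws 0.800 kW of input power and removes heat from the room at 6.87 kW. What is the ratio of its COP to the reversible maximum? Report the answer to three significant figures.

0.422

COP_actual = Q̇_C/Ẇ = 6.870/0.8000 = 8.588.
In absolute terms T_C = 290.55 K and T_H = 304.82 K, so ΔT = 14.27 K.
COP_Carnot = T_C/ΔT = 290.55/14.27 = 20.37.
η_II = COP_actual/COP_Carnot = 8.588/20.37 = 0.4217.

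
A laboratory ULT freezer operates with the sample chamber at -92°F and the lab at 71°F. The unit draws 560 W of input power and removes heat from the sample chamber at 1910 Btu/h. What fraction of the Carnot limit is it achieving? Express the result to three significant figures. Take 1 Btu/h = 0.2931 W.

0.443

Converting, Q̇_C = 1910 Btu/h = 559.8 W, so COP_actual = Q̇_C/Ẇ = 559.8/560.0 = 0.9997.
In absolute terms T_C = 204.26 K and T_H = 294.82 K, so ΔT = 90.56 K.
COP_Carnot = T_C/ΔT = 204.26/90.56 = 2.256.
η_II = COP_actual/COP_Carnot = 0.9997/2.256 = 0.4432.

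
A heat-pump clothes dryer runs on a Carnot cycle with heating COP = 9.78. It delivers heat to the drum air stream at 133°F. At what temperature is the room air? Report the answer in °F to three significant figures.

72.4 °F

COP_HP = T_H/(T_H − T_C) gives T_H − T_C = T_H/COP.
With T_H = 329.26 K, T_C = 329.26 × (1 − 1/9.78) = 295.59 K.
Converting, 295.59 K = 72.40°F.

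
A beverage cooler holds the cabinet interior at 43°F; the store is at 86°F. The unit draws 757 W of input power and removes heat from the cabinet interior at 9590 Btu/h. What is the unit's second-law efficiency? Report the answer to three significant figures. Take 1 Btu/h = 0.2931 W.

0.318

Converting, Q̇_C = 9590 Btu/h = 2811 W, so COP_actual = Q̇_C/Ẇ = 2811/757.0 = 3.713.
In absolute terms T_C = 279.26 K and T_H = 303.15 K, so ΔT = 23.89 K.
COP_Carnot = T_C/ΔT = 279.26/23.89 = 11.69.
η_II = COP_actual/COP_Carnot = 3.713/11.69 = 0.3176.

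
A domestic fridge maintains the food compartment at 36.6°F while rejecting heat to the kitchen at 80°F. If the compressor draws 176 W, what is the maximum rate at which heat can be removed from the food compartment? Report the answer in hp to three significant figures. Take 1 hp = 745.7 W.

2.70 hp

In absolute terms T_C = 275.71 K and T_H = 299.82 K, so ΔT = 24.11 K.
COP_Carnot = T_C/ΔT = 275.71/24.11 = 11.43.
Q̇_max = COP_Carnot × Ẇ = 11.43 × 176.0 W = 2013 W = 2.699 hp.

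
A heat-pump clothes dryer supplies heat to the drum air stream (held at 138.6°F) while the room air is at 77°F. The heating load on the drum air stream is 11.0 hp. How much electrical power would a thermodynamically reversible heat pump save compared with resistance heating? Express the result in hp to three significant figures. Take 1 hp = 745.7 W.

In absolute terms T_C = 298.15 K and T_H = 332.37 K, so ΔT = 34.22 K.
COP_Carnot = T_H/ΔT = 332.37/34.22 = 9.712.
Resistance heating needs Ẇ_res = Q̇_H = 11.00 hp; the reversible heat pump needs only Ẇ_hp = Q̇_H/COP = 1.133 hp.
Saving = 11.00 − 1.133 = 9.867 hp.

9.87 hp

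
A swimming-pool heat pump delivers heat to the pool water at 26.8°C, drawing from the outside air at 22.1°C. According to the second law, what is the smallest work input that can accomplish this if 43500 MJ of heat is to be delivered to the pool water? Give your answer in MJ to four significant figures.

681.6 MJ

In absolute terms T_C = 295.25 K and T_H = 299.95 K, so ΔT = 4.700 K.
The reversible limit is COP_HP = T_H/ΔT = 63.82, so W_min = Q_H/COP = Q_H·ΔT/T_H.
W_min = 43500 × 4.700/299.95 = 681.6 MJ.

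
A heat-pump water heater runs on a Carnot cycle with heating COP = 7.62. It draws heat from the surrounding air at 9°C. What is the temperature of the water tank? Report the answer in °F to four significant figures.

124.9 °F

COP_HP = T_H/(T_H − T_C) rearranges to T_H = COP·T_C/(COP − 1).
With T_C = 282.15 K, T_H = 7.62 × 282.15/6.620 = 324.77 K.
Converting, 324.77 K = 124.92°F.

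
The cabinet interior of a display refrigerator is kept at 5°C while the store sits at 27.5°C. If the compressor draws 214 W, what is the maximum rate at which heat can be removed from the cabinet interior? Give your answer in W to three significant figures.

In absolute terms T_C = 278.15 K and T_H = 300.65 K, so ΔT = 22.50 K.
COP_Carnot = T_C/ΔT = 278.15/22.50 = 12.36.
Q̇_max = COP_Carnot × Ẇ = 12.36 × 214.0 W = 2646 W.

2650 W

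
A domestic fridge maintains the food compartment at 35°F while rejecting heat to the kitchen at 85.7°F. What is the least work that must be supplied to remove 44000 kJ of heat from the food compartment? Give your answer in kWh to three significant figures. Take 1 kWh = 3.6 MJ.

In absolute terms T_C = 274.82 K and T_H = 302.98 K, so ΔT = 28.17 K.
The reversible limit is COP_R = T_C/ΔT = 9.757, so W_min = Q_C/COP = Q_C·ΔT/T_C.
W_min = 44000 × 28.17/274.82 = 4510 kJ = 1.253 kWh.

1.25 kWh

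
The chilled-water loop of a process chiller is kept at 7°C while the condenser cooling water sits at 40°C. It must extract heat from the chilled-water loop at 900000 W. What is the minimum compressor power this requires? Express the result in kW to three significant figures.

106 kW

In absolute terms T_C = 280.15 K and T_H = 313.15 K, so ΔT = 33.00 K.
COP_Carnot = T_C/ΔT = 280.15/33.00 = 8.489.
Ẇ_min = Q̇/COP_Carnot = 900000/8.489 = 106000 W = 106.0 kW.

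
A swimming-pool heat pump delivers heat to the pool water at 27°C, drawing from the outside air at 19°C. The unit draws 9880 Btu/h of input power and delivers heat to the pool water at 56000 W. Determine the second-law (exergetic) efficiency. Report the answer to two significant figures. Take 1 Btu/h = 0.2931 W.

Converting, Q̇_H = 56000 W = 191100 Btu/h, so COP_actual = Q̇_H/Ẇ = 191100/9880 = 19.34.
In absolute terms T_C = 292.15 K and T_H = 300.15 K, so ΔT = 8.000 K.
COP_Carnot = T_H/ΔT = 300.15/8.000 = 37.52.
η_II = COP_actual/COP_Carnot = 19.34/37.52 = 0.5154.

0.52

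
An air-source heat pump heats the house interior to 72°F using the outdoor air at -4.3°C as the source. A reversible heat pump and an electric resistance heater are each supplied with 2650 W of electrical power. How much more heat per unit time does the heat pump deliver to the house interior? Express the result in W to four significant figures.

In absolute terms T_C = 268.85 K and T_H = 295.37 K, so ΔT = 26.52 K.
COP_Carnot = T_H/ΔT = 295.37/26.52 = 11.14.
The heat pump delivers Q̇_H = COP × Ẇ = 29510 W; the resistance heater delivers Ẇ = 2650 W.
Extra = (COP − 1)·Ẇ = 26860 W.

26860 W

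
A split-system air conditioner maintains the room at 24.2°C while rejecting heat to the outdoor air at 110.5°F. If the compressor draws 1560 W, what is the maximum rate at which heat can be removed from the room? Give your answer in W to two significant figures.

24000 W

In absolute terms T_C = 297.35 K and T_H = 316.76 K, so ΔT = 19.41 K.
COP_Carnot = T_C/ΔT = 297.35/19.41 = 15.32.
Q̇_max = COP_Carnot × Ẇ = 15.32 × 1560 W = 23900 W.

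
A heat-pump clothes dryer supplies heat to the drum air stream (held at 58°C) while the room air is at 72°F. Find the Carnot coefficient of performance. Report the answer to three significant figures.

9.26

In absolute terms T_C = 295.37 K and T_H = 331.15 K, so ΔT = 35.78 K.
For a reversible cycle, COP_Carnot = T_H/ΔT = 331.15/35.78 = 9.256.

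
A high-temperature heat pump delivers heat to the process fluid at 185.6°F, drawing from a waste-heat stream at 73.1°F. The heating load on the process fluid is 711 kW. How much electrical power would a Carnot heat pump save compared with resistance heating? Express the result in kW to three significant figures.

587 kW

In absolute terms T_C = 295.98 K and T_H = 358.48 K, so ΔT = 62.50 K.
COP_Carnot = T_H/ΔT = 358.48/62.50 = 5.736.
Resistance heating needs Ẇ_res = Q̇_H = 711.0 kW; the reversible heat pump needs only Ẇ_hp = Q̇_H/COP = 124.0 kW.
Saving = 711.0 − 124.0 = 587.0 kW.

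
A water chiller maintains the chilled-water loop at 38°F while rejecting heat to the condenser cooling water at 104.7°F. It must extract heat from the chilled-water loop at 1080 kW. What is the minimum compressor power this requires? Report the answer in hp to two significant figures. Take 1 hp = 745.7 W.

190 hp

In absolute terms T_C = 276.48 K and T_H = 313.54 K, so ΔT = 37.06 K.
COP_Carnot = T_C/ΔT = 276.48/37.06 = 7.461.
Ẇ_min = Q̇/COP_Carnot = 1080/7.461 = 144.7 kW = 194.1 hp.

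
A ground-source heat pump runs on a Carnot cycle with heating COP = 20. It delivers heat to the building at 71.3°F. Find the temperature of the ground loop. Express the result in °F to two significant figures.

45 °F

COP_HP = T_H/(T_H − T_C) gives T_H − T_C = T_H/COP.
With T_H = 294.98 K, T_C = 294.98 × (1 − 1/20) = 280.23 K.
Converting, 280.23 K = 44.75°F.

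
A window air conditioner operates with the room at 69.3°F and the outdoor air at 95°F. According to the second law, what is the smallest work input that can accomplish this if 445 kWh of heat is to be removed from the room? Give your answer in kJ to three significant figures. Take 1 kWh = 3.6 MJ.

In absolute terms T_C = 293.87 K and T_H = 308.15 K, so ΔT = 14.28 K.
The reversible limit is COP_R = T_C/ΔT = 20.58, so W_min = Q_C/COP = Q_C·ΔT/T_C.
W_min = 445.0 × 14.28/293.87 = 21.62 kWh = 77830 kJ.

77800 kJ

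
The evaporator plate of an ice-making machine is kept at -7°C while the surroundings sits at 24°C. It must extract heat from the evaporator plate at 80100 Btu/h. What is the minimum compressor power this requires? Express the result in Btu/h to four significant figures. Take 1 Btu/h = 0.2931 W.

9330 Btu/h

In absolute terms T_C = 266.15 K and T_H = 297.15 K, so ΔT = 31.00 K.
COP_Carnot = T_C/ΔT = 266.15/31.00 = 8.585.
Ẇ_min = Q̇/COP_Carnot = 80100/8.585 = 9330 Btu/h.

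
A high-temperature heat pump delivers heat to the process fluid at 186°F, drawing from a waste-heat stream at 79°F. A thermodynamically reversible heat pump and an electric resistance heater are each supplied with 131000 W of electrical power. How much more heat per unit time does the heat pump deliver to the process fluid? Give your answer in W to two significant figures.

660000 W

In absolute terms T_C = 299.26 K and T_H = 358.71 K, so ΔT = 59.44 K.
COP_Carnot = T_H/ΔT = 358.71/59.44 = 6.034.
The heat pump delivers Q̇_H = COP × Ẇ = 790500 W; the resistance heater delivers Ẇ = 131000 W.
Extra = (COP − 1)·Ẇ = 659500 W.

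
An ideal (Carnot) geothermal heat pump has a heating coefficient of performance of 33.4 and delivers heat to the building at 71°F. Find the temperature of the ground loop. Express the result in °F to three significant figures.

COP_HP = T_H/(T_H − T_C) gives T_H − T_C = T_H/COP.
With T_H = 294.82 K, T_C = 294.82 × (1 − 1/33.4) = 285.99 K.
Converting, 285.99 K = 55.11°F.

55.1 °F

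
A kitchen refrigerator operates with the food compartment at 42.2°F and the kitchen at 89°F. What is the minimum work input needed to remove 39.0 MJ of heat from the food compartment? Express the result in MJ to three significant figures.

3.64 MJ

In absolute terms T_C = 278.82 K and T_H = 304.82 K, so ΔT = 26.00 K.
The reversible limit is COP_R = T_C/ΔT = 10.72, so W_min = Q_C/COP = Q_C·ΔT/T_C.
W_min = 39.00 × 26.00/278.82 = 3.637 MJ.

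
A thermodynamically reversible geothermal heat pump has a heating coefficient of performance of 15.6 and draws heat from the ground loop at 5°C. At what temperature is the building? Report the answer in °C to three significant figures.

24.1 °C

COP_HP = T_H/(T_H − T_C) rearranges to T_H = COP·T_C/(COP − 1).
With T_C = 278.15 K, T_H = 15.6 × 278.15/14.60 = 297.20 K.
Converting, 297.20 K = 24.05°C.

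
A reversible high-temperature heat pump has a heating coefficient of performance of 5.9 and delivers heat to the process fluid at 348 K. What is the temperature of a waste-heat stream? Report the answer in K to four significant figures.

289.0 K

COP_HP = T_H/(T_H − T_C) gives T_H − T_C = T_H/COP.
With T_H = 348.00 K, T_C = 348.00 × (1 − 1/5.9) = 289.02 K.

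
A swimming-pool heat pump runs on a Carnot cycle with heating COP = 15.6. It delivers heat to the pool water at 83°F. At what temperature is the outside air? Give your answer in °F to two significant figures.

48 °F

COP_HP = T_H/(T_H − T_C) gives T_H − T_C = T_H/COP.
With T_H = 301.48 K, T_C = 301.48 × (1 − 1/15.6) = 282.16 K.
Converting, 282.16 K = 48.21°F.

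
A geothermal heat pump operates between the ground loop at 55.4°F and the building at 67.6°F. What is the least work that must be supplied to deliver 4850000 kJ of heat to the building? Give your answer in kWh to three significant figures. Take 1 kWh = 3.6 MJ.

In absolute terms T_C = 286.15 K and T_H = 292.93 K, so ΔT = 6.778 K.
The reversible limit is COP_HP = T_H/ΔT = 43.22, so W_min = Q_H/COP = Q_H·ΔT/T_H.
W_min = 4850000 × 6.778/292.93 = 112200 kJ = 31.17 kWh.

31.2 kWh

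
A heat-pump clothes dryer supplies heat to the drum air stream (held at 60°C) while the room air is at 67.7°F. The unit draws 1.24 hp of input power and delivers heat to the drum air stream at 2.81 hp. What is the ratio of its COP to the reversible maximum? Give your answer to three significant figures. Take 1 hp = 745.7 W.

COP_actual = Q̇_H/Ẇ = 2.810/1.240 = 2.266.
In absolute terms T_C = 292.98 K and T_H = 333.15 K, so ΔT = 40.17 K.
COP_Carnot = T_H/ΔT = 333.15/40.17 = 8.294.
η_II = COP_actual/COP_Carnot = 2.266/8.294 = 0.2732.

0.273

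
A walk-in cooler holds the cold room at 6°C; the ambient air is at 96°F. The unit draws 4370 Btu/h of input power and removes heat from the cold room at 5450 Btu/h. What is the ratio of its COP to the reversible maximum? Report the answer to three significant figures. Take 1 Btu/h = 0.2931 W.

COP_actual = Q̇_C/Ẇ = 5450/4370 = 1.247.
In absolute terms T_C = 279.15 K and T_H = 308.71 K, so ΔT = 29.56 K.
COP_Carnot = T_C/ΔT = 279.15/29.56 = 9.445.
η_II = COP_actual/COP_Carnot = 1.247/9.445 = 0.1320.

0.132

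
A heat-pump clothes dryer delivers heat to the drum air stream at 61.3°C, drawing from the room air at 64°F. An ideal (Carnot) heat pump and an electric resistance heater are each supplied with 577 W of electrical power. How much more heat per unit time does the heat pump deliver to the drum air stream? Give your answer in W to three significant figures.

3860 W

In absolute terms T_C = 290.93 K and T_H = 334.45 K, so ΔT = 43.52 K.
COP_Carnot = T_H/ΔT = 334.45/43.52 = 7.685.
The heat pump delivers Q̇_H = COP × Ẇ = 4434 W; the resistance heater delivers Ẇ = 577.0 W.
Extra = (COP − 1)·Ẇ = 3857 W.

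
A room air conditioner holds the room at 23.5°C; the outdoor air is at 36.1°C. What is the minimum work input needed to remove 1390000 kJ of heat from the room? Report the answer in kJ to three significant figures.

59000 kJ

In absolute terms T_C = 296.65 K and T_H = 309.25 K, so ΔT = 12.60 K.
The reversible limit is COP_R = T_C/ΔT = 23.54, so W_min = Q_C/COP = Q_C·ΔT/T_C.
W_min = 1390000 × 12.60/296.65 = 59040 kJ.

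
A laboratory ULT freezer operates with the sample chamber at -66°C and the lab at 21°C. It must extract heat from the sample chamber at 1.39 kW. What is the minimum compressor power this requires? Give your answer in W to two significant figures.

In absolute terms T_C = 207.15 K and T_H = 294.15 K, so ΔT = 87.00 K.
COP_Carnot = T_C/ΔT = 207.15/87.00 = 2.381.
Ẇ_min = Q̇/COP_Carnot = 1.390/2.381 = 0.5838 kW = 583.8 W.

580 W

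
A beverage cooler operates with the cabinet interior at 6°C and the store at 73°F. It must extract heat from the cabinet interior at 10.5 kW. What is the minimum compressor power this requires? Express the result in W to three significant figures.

In absolute terms T_C = 279.15 K and T_H = 295.93 K, so ΔT = 16.78 K.
COP_Carnot = T_C/ΔT = 279.15/16.78 = 16.64.
Ẇ_min = Q̇/COP_Carnot = 10.50/16.64 = 0.6311 kW = 631.1 W.

631 W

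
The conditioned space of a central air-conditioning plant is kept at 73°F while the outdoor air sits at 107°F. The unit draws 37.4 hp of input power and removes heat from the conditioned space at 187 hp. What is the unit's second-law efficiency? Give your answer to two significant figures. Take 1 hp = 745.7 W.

0.32

COP_actual = Q̇_C/Ẇ = 187.0/37.40 = 5.000.
In absolute terms T_C = 295.93 K and T_H = 314.82 K, so ΔT = 18.89 K.
COP_Carnot = T_C/ΔT = 295.93/18.89 = 15.67.
η_II = COP_actual/COP_Carnot = 5.000/15.67 = 0.3191.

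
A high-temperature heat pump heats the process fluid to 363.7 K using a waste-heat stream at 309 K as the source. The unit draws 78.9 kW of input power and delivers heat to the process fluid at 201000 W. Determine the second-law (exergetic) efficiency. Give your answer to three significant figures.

0.383

Converting, Q̇_H = 201000 W = 201.0 kW, so COP_actual = Q̇_H/Ẇ = 201.0/78.90 = 2.548.
The reservoir spacing is ΔT = 363.7 − 309 = 54.70 K.
COP_Carnot = T_H/ΔT = 363.70/54.70 = 6.649.
η_II = COP_actual/COP_Carnot = 2.548/6.649 = 0.3831.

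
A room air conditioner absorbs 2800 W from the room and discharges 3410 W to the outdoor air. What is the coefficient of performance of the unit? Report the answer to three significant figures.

4.59

The first law gives Q̇_H = Q̇_C + Ẇ, so the three rates are Q̇_C = 2800, Q̇_H = 3410, Ẇ = 610.0 W.
COP_R = Q̇_C/Ẇ = 2800/610.0 = 4.590.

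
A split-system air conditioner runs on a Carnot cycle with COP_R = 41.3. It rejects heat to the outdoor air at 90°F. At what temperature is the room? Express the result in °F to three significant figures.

For a Carnot refrigerator COP_R = T_C/(T_H − T_C), so T_C = COP·T_H/(1 + COP).
With T_H = 305.37 K, T_C = 41.3 × 305.37/42.30 = 298.15 K.
Converting, 298.15 K = 77.01°F.

77.0 °F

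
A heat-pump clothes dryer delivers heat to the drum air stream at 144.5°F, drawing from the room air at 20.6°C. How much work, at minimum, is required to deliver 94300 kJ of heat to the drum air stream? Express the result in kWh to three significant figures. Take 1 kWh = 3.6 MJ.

3.27 kWh

In absolute terms T_C = 293.75 K and T_H = 335.65 K, so ΔT = 41.90 K.
The reversible limit is COP_HP = T_H/ΔT = 8.011, so W_min = Q_H/COP = Q_H·ΔT/T_H.
W_min = 94300 × 41.90/335.65 = 11770 kJ = 3.270 kWh.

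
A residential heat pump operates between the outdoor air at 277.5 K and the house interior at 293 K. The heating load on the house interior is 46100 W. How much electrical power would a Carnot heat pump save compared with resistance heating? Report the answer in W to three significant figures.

The reservoir spacing is ΔT = 293 − 277.5 = 15.50 K.
COP_Carnot = T_H/ΔT = 293.00/15.50 = 18.90.
Resistance heating needs Ẇ_res = Q̇_H = 46100 W; the reversible heat pump needs only Ẇ_hp = Q̇_H/COP = 2439 W.
Saving = 46100 − 2439 = 43660 W.

43700 W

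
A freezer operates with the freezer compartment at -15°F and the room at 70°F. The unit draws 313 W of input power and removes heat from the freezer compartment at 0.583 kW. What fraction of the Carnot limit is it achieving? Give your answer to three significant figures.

0.356

Converting, Q̇_C = 0.5830 kW = 583.0 W, so COP_actual = Q̇_C/Ẇ = 583.0/313.0 = 1.863.
In absolute terms T_C = 247.04 K and T_H = 294.26 K, so ΔT = 47.22 K.
COP_Carnot = T_C/ΔT = 247.04/47.22 = 5.231.
η_II = COP_actual/COP_Carnot = 1.863/5.231 = 0.3560.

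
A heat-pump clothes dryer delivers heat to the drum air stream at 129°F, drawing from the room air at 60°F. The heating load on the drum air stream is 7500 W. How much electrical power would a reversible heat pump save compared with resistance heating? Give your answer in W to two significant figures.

In absolute terms T_C = 288.71 K and T_H = 327.04 K, so ΔT = 38.33 K.
COP_Carnot = T_H/ΔT = 327.04/38.33 = 8.531.
Resistance heating needs Ẇ_res = Q̇_H = 7500 W; the reversible heat pump needs only Ẇ_hp = Q̇_H/COP = 879.1 W.
Saving = 7500 − 879.1 = 6621 W.

6600 W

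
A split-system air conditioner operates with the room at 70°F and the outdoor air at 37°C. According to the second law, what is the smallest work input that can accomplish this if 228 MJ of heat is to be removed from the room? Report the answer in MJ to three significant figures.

In absolute terms T_C = 294.26 K and T_H = 310.15 K, so ΔT = 15.89 K.
The reversible limit is COP_R = T_C/ΔT = 18.52, so W_min = Q_C/COP = Q_C·ΔT/T_C.
W_min = 228.0 × 15.89/294.26 = 12.31 MJ.

12.3 MJ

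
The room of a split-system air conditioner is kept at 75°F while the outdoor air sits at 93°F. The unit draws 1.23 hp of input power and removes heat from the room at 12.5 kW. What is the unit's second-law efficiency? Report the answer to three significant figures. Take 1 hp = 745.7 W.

0.459

Converting, Q̇_C = 12.50 kW = 16.76 hp, so COP_actual = Q̇_C/Ẇ = 16.76/1.230 = 13.63.
In absolute terms T_C = 297.04 K and T_H = 307.04 K, so ΔT = 10.00 K.
COP_Carnot = T_C/ΔT = 297.04/10.00 = 29.70.
η_II = COP_actual/COP_Carnot = 13.63/29.70 = 0.4588.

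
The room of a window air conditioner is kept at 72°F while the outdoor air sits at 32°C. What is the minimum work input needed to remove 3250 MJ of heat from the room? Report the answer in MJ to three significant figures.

In absolute terms T_C = 295.37 K and T_H = 305.15 K, so ΔT = 9.778 K.
The reversible limit is COP_R = T_C/ΔT = 30.21, so W_min = Q_C/COP = Q_C·ΔT/T_C.
W_min = 3250 × 9.778/295.37 = 107.6 MJ.

108 MJ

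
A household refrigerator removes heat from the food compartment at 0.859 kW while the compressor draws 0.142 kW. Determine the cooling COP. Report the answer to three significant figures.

The first law gives Q̇_H = Q̇_C + Ẇ, so the three rates are Q̇_C = 0.8590, Q̇_H = 1.001, Ẇ = 0.1420 kW.
COP_R = Q̇_C/Ẇ = 0.8590/0.1420 = 6.049.

6.05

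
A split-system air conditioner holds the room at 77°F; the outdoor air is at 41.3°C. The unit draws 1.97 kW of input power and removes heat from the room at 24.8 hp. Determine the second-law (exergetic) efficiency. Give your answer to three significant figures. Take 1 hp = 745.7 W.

Converting, Q̇_C = 24.80 hp = 18.49 kW, so COP_actual = Q̇_C/Ẇ = 18.49/1.970 = 9.387.
In absolute terms T_C = 298.15 K and T_H = 314.45 K, so ΔT = 16.30 K.
COP_Carnot = T_C/ΔT = 298.15/16.30 = 18.29.
η_II = COP_actual/COP_Carnot = 9.387/18.29 = 0.5132.

0.513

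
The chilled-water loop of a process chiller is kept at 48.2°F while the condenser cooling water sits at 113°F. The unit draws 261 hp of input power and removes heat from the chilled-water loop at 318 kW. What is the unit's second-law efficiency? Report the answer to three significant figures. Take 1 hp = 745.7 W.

Converting, Q̇_C = 318.0 kW = 426.4 hp, so COP_actual = Q̇_C/Ẇ = 426.4/261.0 = 1.634.
In absolute terms T_C = 282.15 K and T_H = 318.15 K, so ΔT = 36.00 K.
COP_Carnot = T_C/ΔT = 282.15/36.00 = 7.838.
η_II = COP_actual/COP_Carnot = 1.634/7.838 = 0.2085.

0.208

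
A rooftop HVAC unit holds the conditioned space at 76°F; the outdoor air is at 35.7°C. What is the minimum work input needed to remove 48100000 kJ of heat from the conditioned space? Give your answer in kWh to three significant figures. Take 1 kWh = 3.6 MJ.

In absolute terms T_C = 297.59 K and T_H = 308.85 K, so ΔT = 11.26 K.
The reversible limit is COP_R = T_C/ΔT = 26.44, so W_min = Q_C/COP = Q_C·ΔT/T_C.
W_min = 48100000 × 11.26/297.59 = 1819000 kJ = 505.3 kWh.

505 kWh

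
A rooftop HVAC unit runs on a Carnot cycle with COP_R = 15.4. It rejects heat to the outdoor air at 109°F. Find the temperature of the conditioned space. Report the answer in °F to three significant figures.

74.3 °F

For a Carnot refrigerator COP_R = T_C/(T_H − T_C), so T_C = COP·T_H/(1 + COP).
With T_H = 315.93 K, T_C = 15.4 × 315.93/16.40 = 296.66 K.
Converting, 296.66 K = 74.33°F.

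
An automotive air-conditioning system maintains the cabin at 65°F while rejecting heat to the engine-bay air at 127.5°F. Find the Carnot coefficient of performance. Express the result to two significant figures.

In absolute terms T_C = 291.48 K and T_H = 326.21 K, so ΔT = 34.72 K.
For a reversible cycle, COP_Carnot = T_C/ΔT = 291.48/34.72 = 8.395.

8.4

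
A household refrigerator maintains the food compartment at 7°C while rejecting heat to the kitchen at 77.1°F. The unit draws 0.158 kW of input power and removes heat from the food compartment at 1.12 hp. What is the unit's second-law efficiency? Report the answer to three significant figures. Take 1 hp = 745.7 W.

Converting, Q̇_C = 1.120 hp = 0.8352 kW, so COP_actual = Q̇_C/Ẇ = 0.8352/0.1580 = 5.286.
In absolute terms T_C = 280.15 K and T_H = 298.21 K, so ΔT = 18.06 K.
COP_Carnot = T_C/ΔT = 280.15/18.06 = 15.52.
η_II = COP_actual/COP_Carnot = 5.286/15.52 = 0.3407.

0.341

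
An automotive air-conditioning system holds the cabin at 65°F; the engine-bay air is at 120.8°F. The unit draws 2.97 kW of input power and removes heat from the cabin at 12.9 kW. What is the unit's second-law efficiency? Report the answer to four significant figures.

0.4619

COP_actual = Q̇_C/Ẇ = 12.90/2.970 = 4.343.
In absolute terms T_C = 291.48 K and T_H = 322.48 K, so ΔT = 31.00 K.
COP_Carnot = T_C/ΔT = 291.48/31.00 = 9.403.
η_II = COP_actual/COP_Carnot = 4.343/9.403 = 0.4619.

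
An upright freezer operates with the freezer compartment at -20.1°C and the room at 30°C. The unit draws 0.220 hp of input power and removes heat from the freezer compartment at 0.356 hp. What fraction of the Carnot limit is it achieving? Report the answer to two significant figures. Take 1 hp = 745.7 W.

0.32

COP_actual = Q̇_C/Ẇ = 0.3560/0.2200 = 1.618.
In absolute terms T_C = 253.05 K and T_H = 303.15 K, so ΔT = 50.10 K.
COP_Carnot = T_C/ΔT = 253.05/50.10 = 5.051.
η_II = COP_actual/COP_Carnot = 1.618/5.051 = 0.3204.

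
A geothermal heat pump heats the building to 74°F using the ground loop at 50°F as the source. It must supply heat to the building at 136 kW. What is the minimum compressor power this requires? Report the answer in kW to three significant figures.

6.12 kW

In absolute terms T_C = 283.15 K and T_H = 296.48 K, so ΔT = 13.33 K.
COP_Carnot = T_H/ΔT = 296.48/13.33 = 22.24.
Ẇ_min = Q̇/COP_Carnot = 136.0/22.24 = 6.116 kW.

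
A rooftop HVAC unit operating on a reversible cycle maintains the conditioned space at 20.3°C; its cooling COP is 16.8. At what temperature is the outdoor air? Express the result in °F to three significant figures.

COP_R = T_C/(T_H − T_C) gives T_H − T_C = T_C/COP.
With T_C = 293.45 K, T_H = 293.45 × (1 + 1/16.8) = 310.92 K.
Converting, 310.92 K = 99.98°F.

100 °F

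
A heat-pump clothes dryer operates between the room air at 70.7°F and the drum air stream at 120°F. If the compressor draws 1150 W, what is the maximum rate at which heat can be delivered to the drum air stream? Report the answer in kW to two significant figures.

In absolute terms T_C = 294.65 K and T_H = 322.04 K, so ΔT = 27.39 K.
COP_Carnot = T_H/ΔT = 322.04/27.39 = 11.76.
Q̇_max = COP_Carnot × Ẇ = 11.76 × 1150 W = 13520 W = 13.52 kW.

14 kW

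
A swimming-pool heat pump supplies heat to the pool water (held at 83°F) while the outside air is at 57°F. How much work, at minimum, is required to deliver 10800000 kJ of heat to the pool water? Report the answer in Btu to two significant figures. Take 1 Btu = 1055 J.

In absolute terms T_C = 287.04 K and T_H = 301.48 K, so ΔT = 14.44 K.
The reversible limit is COP_HP = T_H/ΔT = 20.87, so W_min = Q_H/COP = Q_H·ΔT/T_H.
W_min = 10800000 × 14.44/301.48 = 517400 kJ = 490500 Btu.

490000 Btu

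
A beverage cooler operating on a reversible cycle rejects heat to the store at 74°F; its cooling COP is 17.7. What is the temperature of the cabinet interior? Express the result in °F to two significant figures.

For a Carnot refrigerator COP_R = T_C/(T_H − T_C), so T_C = COP·T_H/(1 + COP).
With T_H = 296.48 K, T_C = 17.7 × 296.48/18.70 = 280.63 K.
Converting, 280.63 K = 45.46°F.

45 °F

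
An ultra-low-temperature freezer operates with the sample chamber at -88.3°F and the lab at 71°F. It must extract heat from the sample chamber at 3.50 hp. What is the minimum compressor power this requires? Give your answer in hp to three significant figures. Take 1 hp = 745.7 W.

In absolute terms T_C = 206.32 K and T_H = 294.82 K, so ΔT = 88.50 K.
COP_Carnot = T_C/ΔT = 206.32/88.50 = 2.331.
Ẇ_min = Q̇/COP_Carnot = 3.500/2.331 = 1.501 hp.

1.50 hp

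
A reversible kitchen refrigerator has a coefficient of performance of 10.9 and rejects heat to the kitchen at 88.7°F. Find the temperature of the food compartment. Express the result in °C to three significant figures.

5.90 °C

For a Carnot refrigerator COP_R = T_C/(T_H − T_C), so T_C = COP·T_H/(1 + COP).
With T_H = 304.65 K, T_C = 10.9 × 304.65/11.90 = 279.05 K.
Converting, 279.05 K = 5.90°C.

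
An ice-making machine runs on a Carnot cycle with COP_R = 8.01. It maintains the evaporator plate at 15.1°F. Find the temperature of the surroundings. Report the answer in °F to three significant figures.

74.4 °F

COP_R = T_C/(T_H − T_C) gives T_H − T_C = T_C/COP.
With T_C = 263.76 K, T_H = 263.76 × (1 + 1/8.01) = 296.69 K.
Converting, 296.69 K = 74.37°F.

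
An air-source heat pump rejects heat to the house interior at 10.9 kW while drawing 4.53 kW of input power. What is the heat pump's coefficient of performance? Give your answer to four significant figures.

The first law gives Q̇_H = Q̇_C + Ẇ, so the three rates are Q̇_C = 6.370, Q̇_H = 10.90, Ẇ = 4.530 kW.
COP_HP = Q̇_H/Ẇ = 10.90/4.530 = 2.406.

2.406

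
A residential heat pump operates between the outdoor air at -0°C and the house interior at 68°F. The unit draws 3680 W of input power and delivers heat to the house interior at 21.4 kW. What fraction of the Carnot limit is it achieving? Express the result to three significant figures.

0.397

Converting, Q̇_H = 21.40 kW = 21400 W, so COP_actual = Q̇_H/Ẇ = 21400/3680 = 5.815.
In absolute terms T_C = 273.15 K and T_H = 293.15 K, so ΔT = 20.00 K.
COP_Carnot = T_H/ΔT = 293.15/20.00 = 14.66.
η_II = COP_actual/COP_Carnot = 5.815/14.66 = 0.3967.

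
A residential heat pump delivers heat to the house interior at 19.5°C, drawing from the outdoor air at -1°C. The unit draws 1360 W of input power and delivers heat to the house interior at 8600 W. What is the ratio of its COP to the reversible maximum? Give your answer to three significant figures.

COP_actual = Q̇_H/Ẇ = 8600/1360 = 6.324.
In absolute terms T_C = 272.15 K and T_H = 292.65 K, so ΔT = 20.50 K.
COP_Carnot = T_H/ΔT = 292.65/20.50 = 14.28.
η_II = COP_actual/COP_Carnot = 6.324/14.28 = 0.4430.

0.443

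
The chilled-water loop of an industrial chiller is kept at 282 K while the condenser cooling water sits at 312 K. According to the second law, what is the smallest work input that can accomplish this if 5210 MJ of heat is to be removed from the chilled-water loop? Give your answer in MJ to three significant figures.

554 MJ

The reservoir spacing is ΔT = 312 − 282 = 30.00 K.
The reversible limit is COP_R = T_C/ΔT = 9.400, so W_min = Q_C/COP = Q_C·ΔT/T_C.
W_min = 5210 × 30.00/282.00 = 554.3 MJ.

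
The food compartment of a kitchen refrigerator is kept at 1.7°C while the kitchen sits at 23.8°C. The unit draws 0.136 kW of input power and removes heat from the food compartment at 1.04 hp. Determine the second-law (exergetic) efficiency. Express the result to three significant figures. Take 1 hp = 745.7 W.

Converting, Q̇_C = 1.040 hp = 0.7755 kW, so COP_actual = Q̇_C/Ẇ = 0.7755/0.1360 = 5.702.
In absolute terms T_C = 274.85 K and T_H = 296.95 K, so ΔT = 22.10 K.
COP_Carnot = T_C/ΔT = 274.85/22.10 = 12.44.
η_II = COP_actual/COP_Carnot = 5.702/12.44 = 0.4585.

0.459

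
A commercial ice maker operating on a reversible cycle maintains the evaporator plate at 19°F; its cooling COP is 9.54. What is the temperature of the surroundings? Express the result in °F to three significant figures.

COP_R = T_C/(T_H − T_C) gives T_H − T_C = T_C/COP.
With T_C = 265.93 K, T_H = 265.93 × (1 + 1/9.54) = 293.80 K.
Converting, 293.80 K = 69.18°F.

69.2 °F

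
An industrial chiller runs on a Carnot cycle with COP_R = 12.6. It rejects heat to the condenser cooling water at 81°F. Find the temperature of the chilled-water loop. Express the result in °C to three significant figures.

For a Carnot refrigerator COP_R = T_C/(T_H − T_C), so T_C = COP·T_H/(1 + COP).
With T_H = 300.37 K, T_C = 12.6 × 300.37/13.60 = 278.29 K.
Converting, 278.29 K = 5.14°C.

5.14 °C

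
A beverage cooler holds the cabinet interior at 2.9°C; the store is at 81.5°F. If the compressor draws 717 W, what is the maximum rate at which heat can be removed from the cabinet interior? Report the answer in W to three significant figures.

8050 W

In absolute terms T_C = 276.05 K and T_H = 300.65 K, so ΔT = 24.60 K.
COP_Carnot = T_C/ΔT = 276.05/24.60 = 11.22.
Q̇_max = COP_Carnot × Ẇ = 11.22 × 717.0 W = 8046 W.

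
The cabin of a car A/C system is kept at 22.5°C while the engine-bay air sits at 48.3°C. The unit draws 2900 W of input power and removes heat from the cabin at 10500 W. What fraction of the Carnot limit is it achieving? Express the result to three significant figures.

0.316

COP_actual = Q̇_C/Ẇ = 10500/2900 = 3.621.
In absolute terms T_C = 295.65 K and T_H = 321.45 K, so ΔT = 25.80 K.
COP_Carnot = T_C/ΔT = 295.65/25.80 = 11.46.
η_II = COP_actual/COP_Carnot = 3.621/11.46 = 0.3160.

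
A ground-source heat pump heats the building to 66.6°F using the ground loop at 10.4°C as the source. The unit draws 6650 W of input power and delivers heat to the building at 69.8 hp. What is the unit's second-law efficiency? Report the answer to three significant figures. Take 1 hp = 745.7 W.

0.236

Converting, Q̇_H = 69.80 hp = 52050 W, so COP_actual = Q̇_H/Ẇ = 52050/6650 = 7.827.
In absolute terms T_C = 283.55 K and T_H = 292.37 K, so ΔT = 8.822 K.
COP_Carnot = T_H/ΔT = 292.37/8.822 = 33.14.
η_II = COP_actual/COP_Carnot = 7.827/33.14 = 0.2362.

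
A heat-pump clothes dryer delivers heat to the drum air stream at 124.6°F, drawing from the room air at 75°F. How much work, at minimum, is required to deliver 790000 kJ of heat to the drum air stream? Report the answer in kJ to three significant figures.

67100 kJ

In absolute terms T_C = 297.04 K and T_H = 324.59 K, so ΔT = 27.56 K.
The reversible limit is COP_HP = T_H/ΔT = 11.78, so W_min = Q_H/COP = Q_H·ΔT/T_H.
W_min = 790000 × 27.56/324.59 = 67060 kJ.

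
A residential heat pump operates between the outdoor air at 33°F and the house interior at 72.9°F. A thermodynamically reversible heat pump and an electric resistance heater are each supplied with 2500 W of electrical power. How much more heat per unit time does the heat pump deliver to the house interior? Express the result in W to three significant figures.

In absolute terms T_C = 273.71 K and T_H = 295.87 K, so ΔT = 22.17 K.
COP_Carnot = T_H/ΔT = 295.87/22.17 = 13.35.
The heat pump delivers Q̇_H = COP × Ẇ = 33370 W; the resistance heater delivers Ẇ = 2500 W.
Extra = (COP − 1)·Ẇ = 30870 W.

30900 W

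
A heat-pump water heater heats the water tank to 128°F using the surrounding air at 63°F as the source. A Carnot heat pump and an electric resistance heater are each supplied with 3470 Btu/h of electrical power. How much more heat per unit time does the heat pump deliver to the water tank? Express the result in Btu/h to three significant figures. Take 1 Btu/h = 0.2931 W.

27900 Btu/h

In absolute terms T_C = 290.37 K and T_H = 326.48 K, so ΔT = 36.11 K.
COP_Carnot = T_H/ΔT = 326.48/36.11 = 9.041.
The heat pump delivers Q̇_H = COP × Ẇ = 31370 Btu/h; the resistance heater delivers Ẇ = 3470 Btu/h.
Extra = (COP − 1)·Ẇ = 27900 Btu/h.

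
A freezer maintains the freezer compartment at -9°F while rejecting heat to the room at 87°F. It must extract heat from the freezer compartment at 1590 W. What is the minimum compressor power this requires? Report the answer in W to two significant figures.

In absolute terms T_C = 250.37 K and T_H = 303.71 K, so ΔT = 53.33 K.
COP_Carnot = T_C/ΔT = 250.37/53.33 = 4.694.
Ẇ_min = Q̇/COP_Carnot = 1590/4.694 = 338.7 W.

340 W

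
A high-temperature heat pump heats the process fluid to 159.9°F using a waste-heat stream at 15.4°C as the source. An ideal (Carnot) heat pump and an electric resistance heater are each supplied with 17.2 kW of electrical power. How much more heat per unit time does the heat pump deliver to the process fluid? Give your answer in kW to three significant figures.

89.2 kW

In absolute terms T_C = 288.55 K and T_H = 344.21 K, so ΔT = 55.66 K.
COP_Carnot = T_H/ΔT = 344.21/55.66 = 6.185.
The heat pump delivers Q̇_H = COP × Ẇ = 106.4 kW; the resistance heater delivers Ẇ = 17.20 kW.
Extra = (COP − 1)·Ẇ = 89.17 kW.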